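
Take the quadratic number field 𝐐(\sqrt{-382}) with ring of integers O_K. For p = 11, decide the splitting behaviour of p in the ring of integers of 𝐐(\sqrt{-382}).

Since -382 ≢ 1 mod 4, the ring of integers is ℤ[√-382] with discriminant 4·(-382) = -1528.
11 ∤ -1528, so 11 is unramified.
Euler's criterion: (-382)^5 mod 11 = 1. Thus (-382|11) = 1.
Legendre symbol 1 ⇒ 11 is split.

split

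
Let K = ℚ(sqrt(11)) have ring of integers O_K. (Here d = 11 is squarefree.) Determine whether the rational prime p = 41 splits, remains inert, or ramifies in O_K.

11 mod 4 = 3, hence disc K = 4·11 = 44 and O_K = ℤ[√11].
disc(K) = 44 is not divisible by 41; 41 is unramified.
Compute (11/41) via Euler: 11^((41-1)/2) mod 41 = 40, so (11/41) = -1.
Legendre symbol -1 ⇒ 41 is inert.

41 remains inert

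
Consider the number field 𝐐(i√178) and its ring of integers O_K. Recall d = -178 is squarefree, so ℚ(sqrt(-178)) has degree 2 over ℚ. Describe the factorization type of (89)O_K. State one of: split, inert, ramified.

d = -178 ≡ 2 (mod 4), so O_K = ℤ[√-178] and disc(K) = 4d = -712.
disc(K) = -712 = 89·(-8), so p = 89 is ramified.

ramified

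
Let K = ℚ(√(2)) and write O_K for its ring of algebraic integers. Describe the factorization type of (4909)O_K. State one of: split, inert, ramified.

inert

d = 2 ≡ 2 (mod 4), so O_K = ℤ[√2] and disc(K) = 4d = 8.
disc(K) = 8 is not divisible by 4909; 4909 is unramified.
Euler's criterion: 2^2454 mod 4909 = 4908. Thus (2|4909) = -1.
(2/4909) = -1, so 4909 is inert.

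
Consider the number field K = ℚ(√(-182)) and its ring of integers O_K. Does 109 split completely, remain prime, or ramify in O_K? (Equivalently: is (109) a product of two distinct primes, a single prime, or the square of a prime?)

Since -182 ≢ 1 mod 4, the ring of integers is ℤ[√-182] with discriminant 4·(-182) = -728.
Since gcd(109, -728) = 1 the prime 109 does not ramify.
(-182/109) = 36^54 mod 109 = 1, giving Legendre symbol 1.
(-182/109) = 1, so 109 splits.

109 splits in O_K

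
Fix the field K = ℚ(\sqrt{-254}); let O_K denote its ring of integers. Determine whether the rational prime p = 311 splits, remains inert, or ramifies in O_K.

Since -254 ≢ 1 mod 4, the ring of integers is ℤ[√-254] with discriminant 4·(-254) = -1016.
Since gcd(311, -1016) = 1 the prime 311 does not ramify.
Euler's criterion: (-254)^155 mod 311 = 310. Thus (-254|311) = -1.
(-254/311) = -1, so 311 is inert.

p is inert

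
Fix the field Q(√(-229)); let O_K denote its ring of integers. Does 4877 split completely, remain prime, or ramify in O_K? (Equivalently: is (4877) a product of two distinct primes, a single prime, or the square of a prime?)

Since -229 ≢ 1 mod 4, the ring of integers is ℤ[√-229] with discriminant 4·(-229) = -916.
4877 ∤ -916, so 4877 is unramified.
Euler's criterion: (-229)^2438 mod 4877 = 1. Thus (-229|4877) = 1.
Legendre symbol 1 ⇒ 4877 is split.

p splits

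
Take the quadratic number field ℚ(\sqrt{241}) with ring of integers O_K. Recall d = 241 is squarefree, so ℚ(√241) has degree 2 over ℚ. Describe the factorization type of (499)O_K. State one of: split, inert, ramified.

d = 241 ≡ 1 (mod 4), so O_K = ℤ[(1+√241)/2] and disc(K) = d = 241.
disc(K) = 241 is not divisible by 499; 499 is unramified.
Legendre symbol by Euler's criterion: (241/499) ≡ 241^249 ≡ 498 (mod 499), i.e. (241/499) = -1.
(241/499) = -1, so 499 is inert.

inert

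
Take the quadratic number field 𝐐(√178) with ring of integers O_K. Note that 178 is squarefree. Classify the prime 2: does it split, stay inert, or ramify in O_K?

Since 178 ≢ 1 mod 4, the ring of integers is ℤ[√178] with discriminant 4·178 = 712.
Ramification test: 2 | 712. The prime 2 ramifies in K.

ramified — (2) = 𝔭²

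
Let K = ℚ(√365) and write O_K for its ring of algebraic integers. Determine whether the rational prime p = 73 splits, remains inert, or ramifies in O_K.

ramified

Since 365 ≡ 1 mod 4, the ring of integers is ℤ[(1+√365)/2] with discriminant 365.
73 divides disc(K) = 365, so 73 ramifies.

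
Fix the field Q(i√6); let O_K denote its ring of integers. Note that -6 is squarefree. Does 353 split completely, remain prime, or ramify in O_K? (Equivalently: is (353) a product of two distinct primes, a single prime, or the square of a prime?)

inert

d = -6 ≡ 2 (mod 4), so O_K = ℤ[√-6] and disc(K) = 4d = -24.
Since gcd(353, -24) = 1 the prime 353 does not ramify.
(-6/353) = 347^176 mod 353 = 352, giving Legendre symbol -1.
(-6/353) = -1, so 353 is inert.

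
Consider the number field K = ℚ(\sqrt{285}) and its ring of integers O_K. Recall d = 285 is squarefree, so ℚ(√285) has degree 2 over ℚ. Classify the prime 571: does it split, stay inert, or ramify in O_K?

d = 285 ≡ 1 (mod 4), so O_K = ℤ[(1+√285)/2] and disc(K) = d = 285.
Since gcd(571, 285) = 1 the prime 571 does not ramify.
Legendre symbol by Euler's criterion: (285/571) ≡ 285^285 ≡ 1 (mod 571), i.e. (285/571) = 1.
Legendre symbol 1 ⇒ 571 is split.

split — (571) = 𝔭₁𝔭₂ with 𝔭₁ ≠ 𝔭₂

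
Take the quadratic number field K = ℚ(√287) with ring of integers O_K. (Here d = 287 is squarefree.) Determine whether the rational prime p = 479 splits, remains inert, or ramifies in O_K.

inert

287 mod 4 = 3, hence disc K = 4·287 = 1148 and O_K = ℤ[√287].
Since gcd(479, 1148) = 1 the prime 479 does not ramify.
(287/479) = 287^239 mod 479 = 478, giving Legendre symbol -1.
(287/479) = -1, so 479 is inert.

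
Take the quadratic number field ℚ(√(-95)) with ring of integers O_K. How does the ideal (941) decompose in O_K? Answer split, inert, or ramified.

d = -95 ≡ 1 (mod 4), so O_K = ℤ[(1+√-95)/2] and disc(K) = d = -95.
941 ∤ -95, so 941 is unramified.
Euler's criterion: (-95)^470 mod 941 = 940. Thus (-95|941) = -1.
(-95/941) = -1, so 941 is inert.

inert — (941) stays prime in O_K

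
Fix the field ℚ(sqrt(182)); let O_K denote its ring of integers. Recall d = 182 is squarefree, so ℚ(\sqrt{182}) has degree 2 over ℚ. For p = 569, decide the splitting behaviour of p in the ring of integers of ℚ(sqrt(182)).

182 mod 4 = 2, hence disc K = 4·182 = 728 and O_K = ℤ[√182].
Since gcd(569, 728) = 1 the prime 569 does not ramify.
Euler's criterion: 182^284 mod 569 = 1. Thus (182|569) = 1.
(182/569) = 1, so 569 splits.

split — (569) = 𝔭₁𝔭₂ with 𝔭₁ ≠ 𝔭₂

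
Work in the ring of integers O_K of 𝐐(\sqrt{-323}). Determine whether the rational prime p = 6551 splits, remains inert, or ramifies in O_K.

p splits

d = -323 ≡ 1 (mod 4), so O_K = ℤ[(1+√-323)/2] and disc(K) = d = -323.
disc(K) = -323 is not divisible by 6551; 6551 is unramified.
Euler's criterion: (-323)^3275 mod 6551 = 1. Thus (-323|6551) = 1.
d is a quadratic residue mod p, hence 6551 splits in O_K.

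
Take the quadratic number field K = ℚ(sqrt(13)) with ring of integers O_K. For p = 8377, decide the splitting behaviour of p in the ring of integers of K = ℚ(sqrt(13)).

d = 13 ≡ 1 (mod 4), so O_K = ℤ[(1+√13)/2] and disc(K) = d = 13.
8377 ∤ 13, so 8377 is unramified.
Compute (13/8377) via Euler: 13^((8377-1)/2) mod 8377 = 8376, so (13/8377) = -1.
(13/8377) = -1, so 8377 is inert.

remains prime (inert)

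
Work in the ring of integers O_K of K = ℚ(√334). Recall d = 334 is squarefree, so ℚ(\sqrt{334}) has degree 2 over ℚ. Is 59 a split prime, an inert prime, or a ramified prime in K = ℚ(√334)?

59 remains inert

334 mod 4 = 2, hence disc K = 4·334 = 1336 and O_K = ℤ[√334].
59 ∤ 1336, so 59 is unramified.
(334/59) = 39^29 mod 59 = 58, giving Legendre symbol -1.
(334/59) = -1, so 59 is inert.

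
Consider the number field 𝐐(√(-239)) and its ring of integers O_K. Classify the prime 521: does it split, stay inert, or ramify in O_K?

521 remains inert

d = -239 ≡ 1 (mod 4), so O_K = ℤ[(1+√-239)/2] and disc(K) = d = -239.
521 ∤ -239, so 521 is unramified.
Compute (-239/521) via Euler: 282^((521-1)/2) mod 521 = 520, so (-239/521) = -1.
Legendre symbol -1 ⇒ 521 is inert.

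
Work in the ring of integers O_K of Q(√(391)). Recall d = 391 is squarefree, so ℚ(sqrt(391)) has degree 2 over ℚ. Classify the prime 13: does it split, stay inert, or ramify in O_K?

Since 391 ≢ 1 mod 4, the ring of integers is ℤ[√391] with discriminant 4·391 = 1564.
Since gcd(13, 1564) = 1 the prime 13 does not ramify.
(391/13) = 1^6 mod 13 = 1, giving Legendre symbol 1.
d is a quadratic residue mod p, hence 13 splits in O_K.

split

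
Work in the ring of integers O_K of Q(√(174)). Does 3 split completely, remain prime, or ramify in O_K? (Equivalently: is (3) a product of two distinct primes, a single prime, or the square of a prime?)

Since 174 ≢ 1 mod 4, the ring of integers is ℤ[√174] with discriminant 4·174 = 696.
Ramification test: 3 | 696. The prime 3 ramifies in K.

ramifies in O_K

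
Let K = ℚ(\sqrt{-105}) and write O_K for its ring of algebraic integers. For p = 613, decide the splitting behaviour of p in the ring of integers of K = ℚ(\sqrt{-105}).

p is inert

d = -105 ≡ 3 (mod 4), so O_K = ℤ[√-105] and disc(K) = 4d = -420.
Since gcd(613, -420) = 1 the prime 613 does not ramify.
Legendre symbol by Euler's criterion: (-105/613) ≡ (-105)^306 ≡ 612 (mod 613), i.e. (-105/613) = -1.
(-105/613) = -1, so 613 is inert.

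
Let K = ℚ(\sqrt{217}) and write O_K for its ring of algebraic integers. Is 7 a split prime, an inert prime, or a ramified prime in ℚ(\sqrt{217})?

ramifies in O_K

Since 217 ≡ 1 mod 4, the ring of integers is ℤ[(1+√217)/2] with discriminant 217.
7 divides disc(K) = 217, so 7 ramifies.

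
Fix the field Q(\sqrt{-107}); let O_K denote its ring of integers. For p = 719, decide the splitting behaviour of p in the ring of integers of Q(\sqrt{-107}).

Since -107 ≡ 1 mod 4, the ring of integers is ℤ[(1+√-107)/2] with discriminant -107.
disc(K) = -107 is not divisible by 719; 719 is unramified.
Euler's criterion: (-107)^359 mod 719 = 718. Thus (-107|719) = -1.
d is a non-residue mod p, hence 719 remains inert in O_K.

inert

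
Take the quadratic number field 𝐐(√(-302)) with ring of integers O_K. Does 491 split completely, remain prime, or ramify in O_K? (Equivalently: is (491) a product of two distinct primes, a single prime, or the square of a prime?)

p is inert

-302 mod 4 = 2, hence disc K = 4·(-302) = -1208 and O_K = ℤ[√-302].
Since gcd(491, -1208) = 1 the prime 491 does not ramify.
Compute (-302/491) via Euler: 189^((491-1)/2) mod 491 = 490, so (-302/491) = -1.
d is a non-residue mod p, hence 491 remains inert in O_K.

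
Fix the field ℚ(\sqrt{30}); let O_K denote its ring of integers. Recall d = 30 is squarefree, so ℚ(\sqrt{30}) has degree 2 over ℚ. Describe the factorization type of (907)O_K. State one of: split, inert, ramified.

30 mod 4 = 2, hence disc K = 4·30 = 120 and O_K = ℤ[√30].
disc(K) = 120 is not divisible by 907; 907 is unramified.
Euler's criterion: 30^453 mod 907 = 906. Thus (30|907) = -1.
Legendre symbol -1 ⇒ 907 is inert.

inert — (907) stays prime in O_K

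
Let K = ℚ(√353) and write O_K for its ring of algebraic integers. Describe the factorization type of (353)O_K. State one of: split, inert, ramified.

353 is ramified

353 mod 4 = 1, hence disc K = 353 and O_K = ℤ[(1+√353)/2].
disc(K) = 353 = 353·1, so p = 353 is ramified.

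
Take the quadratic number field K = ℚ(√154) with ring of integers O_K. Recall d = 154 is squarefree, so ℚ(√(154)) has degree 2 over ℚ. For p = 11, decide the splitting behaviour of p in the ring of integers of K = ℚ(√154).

Since 154 ≢ 1 mod 4, the ring of integers is ℤ[√154] with discriminant 4·154 = 616.
Ramification test: 11 | 616. The prime 11 ramifies in K.

11 is ramified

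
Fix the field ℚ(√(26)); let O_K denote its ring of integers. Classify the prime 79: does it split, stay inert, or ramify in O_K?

p splits

d = 26 ≡ 2 (mod 4), so O_K = ℤ[√26] and disc(K) = 4d = 104.
Since gcd(79, 104) = 1 the prime 79 does not ramify.
Compute (26/79) via Euler: 26^((79-1)/2) mod 79 = 1, so (26/79) = 1.
Legendre symbol 1 ⇒ 79 is split.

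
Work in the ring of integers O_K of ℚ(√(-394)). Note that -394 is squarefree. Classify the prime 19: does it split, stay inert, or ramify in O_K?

Since -394 ≢ 1 mod 4, the ring of integers is ℤ[√-394] with discriminant 4·(-394) = -1576.
Since gcd(19, -1576) = 1 the prime 19 does not ramify.
(-394/19) = 5^9 mod 19 = 1, giving Legendre symbol 1.
d is a quadratic residue mod p, hence 19 splits in O_K.

p splits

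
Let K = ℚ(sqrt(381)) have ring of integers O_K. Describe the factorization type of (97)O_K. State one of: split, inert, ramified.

remains prime (inert)

d = 381 ≡ 1 (mod 4), so O_K = ℤ[(1+√381)/2] and disc(K) = d = 381.
disc(K) = 381 is not divisible by 97; 97 is unramified.
Euler's criterion: 381^48 mod 97 = 96. Thus (381|97) = -1.
(381/97) = -1, so 97 is inert.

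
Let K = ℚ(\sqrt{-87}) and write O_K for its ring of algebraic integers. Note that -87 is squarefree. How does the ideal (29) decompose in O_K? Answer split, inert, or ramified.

Since -87 ≡ 1 mod 4, the ring of integers is ℤ[(1+√-87)/2] with discriminant -87.
29 divides disc(K) = -87, so 29 ramifies.

29 is ramified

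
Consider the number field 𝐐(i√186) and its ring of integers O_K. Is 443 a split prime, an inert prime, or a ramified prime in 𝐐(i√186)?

-186 mod 4 = 2, hence disc K = 4·(-186) = -744 and O_K = ℤ[√-186].
Since gcd(443, -744) = 1 the prime 443 does not ramify.
Compute (-186/443) via Euler: 257^((443-1)/2) mod 443 = 442, so (-186/443) = -1.
d is a non-residue mod p, hence 443 remains inert in O_K.

inert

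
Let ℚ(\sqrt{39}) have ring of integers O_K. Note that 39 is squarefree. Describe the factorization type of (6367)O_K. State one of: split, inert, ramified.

39 mod 4 = 3, hence disc K = 4·39 = 156 and O_K = ℤ[√39].
6367 ∤ 156, so 6367 is unramified.
(39/6367) = 39^3183 mod 6367 = 6366, giving Legendre symbol -1.
d is a non-residue mod p, hence 6367 remains inert in O_K.

inert — (6367) stays prime in O_K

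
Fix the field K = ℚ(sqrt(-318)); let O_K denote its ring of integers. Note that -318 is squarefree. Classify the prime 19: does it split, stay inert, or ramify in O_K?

19 splits in O_K

Since -318 ≢ 1 mod 4, the ring of integers is ℤ[√-318] with discriminant 4·(-318) = -1272.
19 ∤ -1272, so 19 is unramified.
Compute (-318/19) via Euler: 5^((19-1)/2) mod 19 = 1, so (-318/19) = 1.
Legendre symbol 1 ⇒ 19 is split.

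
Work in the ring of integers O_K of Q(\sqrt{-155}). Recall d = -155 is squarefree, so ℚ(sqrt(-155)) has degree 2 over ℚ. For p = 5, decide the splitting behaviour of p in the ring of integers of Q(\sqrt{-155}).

-155 mod 4 = 1, hence disc K = -155 and O_K = ℤ[(1+√-155)/2].
5 divides disc(K) = -155, so 5 ramifies.

ramified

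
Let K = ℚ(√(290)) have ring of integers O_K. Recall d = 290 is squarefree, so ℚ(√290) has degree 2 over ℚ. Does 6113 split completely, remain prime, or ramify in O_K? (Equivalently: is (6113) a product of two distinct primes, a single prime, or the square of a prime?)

d = 290 ≡ 2 (mod 4), so O_K = ℤ[√290] and disc(K) = 4d = 1160.
Since gcd(6113, 1160) = 1 the prime 6113 does not ramify.
Euler's criterion: 290^3056 mod 6113 = 6112. Thus (290|6113) = -1.
d is a non-residue mod p, hence 6113 remains inert in O_K.

remains prime (inert)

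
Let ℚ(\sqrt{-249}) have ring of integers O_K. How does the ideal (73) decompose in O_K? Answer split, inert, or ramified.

d = -249 ≡ 3 (mod 4), so O_K = ℤ[√-249] and disc(K) = 4d = -996.
Since gcd(73, -996) = 1 the prime 73 does not ramify.
Legendre symbol by Euler's criterion: (-249/73) ≡ (-249)^36 ≡ 72 (mod 73), i.e. (-249/73) = -1.
Legendre symbol -1 ⇒ 73 is inert.

remains prime (inert)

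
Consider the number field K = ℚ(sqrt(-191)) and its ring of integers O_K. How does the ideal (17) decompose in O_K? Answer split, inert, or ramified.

p splits

Since -191 ≡ 1 mod 4, the ring of integers is ℤ[(1+√-191)/2] with discriminant -191.
17 ∤ -191, so 17 is unramified.
Legendre symbol by Euler's criterion: (-191/17) ≡ (-191)^8 ≡ 1 (mod 17), i.e. (-191/17) = 1.
d is a quadratic residue mod p, hence 17 splits in O_K.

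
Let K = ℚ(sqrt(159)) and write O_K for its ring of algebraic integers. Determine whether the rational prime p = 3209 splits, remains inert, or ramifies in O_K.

p is inert

d = 159 ≡ 3 (mod 4), so O_K = ℤ[√159] and disc(K) = 4d = 636.
disc(K) = 636 is not divisible by 3209; 3209 is unramified.
Euler's criterion: 159^1604 mod 3209 = 3208. Thus (159|3209) = -1.
d is a non-residue mod p, hence 3209 remains inert in O_K.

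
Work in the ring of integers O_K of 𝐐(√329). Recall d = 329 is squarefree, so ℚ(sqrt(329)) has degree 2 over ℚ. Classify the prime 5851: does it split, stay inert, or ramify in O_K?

splits completely

Since 329 ≡ 1 mod 4, the ring of integers is ℤ[(1+√329)/2] with discriminant 329.
disc(K) = 329 is not divisible by 5851; 5851 is unramified.
Euler's criterion: 329^2925 mod 5851 = 1. Thus (329|5851) = 1.
d is a quadratic residue mod p, hence 5851 splits in O_K.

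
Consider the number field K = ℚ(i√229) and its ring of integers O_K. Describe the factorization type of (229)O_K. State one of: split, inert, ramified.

p ramifies

-229 mod 4 = 3, hence disc K = 4·(-229) = -916 and O_K = ℤ[√-229].
disc(K) = -916 = 229·(-4), so p = 229 is ramified.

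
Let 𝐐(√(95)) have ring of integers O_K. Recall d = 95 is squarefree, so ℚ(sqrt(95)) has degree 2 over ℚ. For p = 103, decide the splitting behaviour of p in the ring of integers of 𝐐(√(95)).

remains prime (inert)

Since 95 ≢ 1 mod 4, the ring of integers is ℤ[√95] with discriminant 4·95 = 380.
Since gcd(103, 380) = 1 the prime 103 does not ramify.
(95/103) = 95^51 mod 103 = 102, giving Legendre symbol -1.
(95/103) = -1, so 103 is inert.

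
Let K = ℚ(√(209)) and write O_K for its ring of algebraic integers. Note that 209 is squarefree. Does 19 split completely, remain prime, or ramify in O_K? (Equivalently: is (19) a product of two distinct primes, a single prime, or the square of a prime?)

19 is ramified

d = 209 ≡ 1 (mod 4), so O_K = ℤ[(1+√209)/2] and disc(K) = d = 209.
19 divides disc(K) = 209, so 19 ramifies.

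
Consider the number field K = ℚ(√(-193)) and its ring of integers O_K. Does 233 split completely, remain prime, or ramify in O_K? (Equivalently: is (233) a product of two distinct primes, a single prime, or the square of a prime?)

remains prime (inert)

Since -193 ≢ 1 mod 4, the ring of integers is ℤ[√-193] with discriminant 4·(-193) = -772.
Since gcd(233, -772) = 1 the prime 233 does not ramify.
Compute (-193/233) via Euler: 40^((233-1)/2) mod 233 = 232, so (-193/233) = -1.
d is a non-residue mod p, hence 233 remains inert in O_K.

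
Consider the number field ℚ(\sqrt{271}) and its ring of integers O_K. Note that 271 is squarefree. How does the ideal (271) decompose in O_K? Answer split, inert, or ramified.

ramified

271 mod 4 = 3, hence disc K = 4·271 = 1084 and O_K = ℤ[√271].
271 divides disc(K) = 1084, so 271 ramifies.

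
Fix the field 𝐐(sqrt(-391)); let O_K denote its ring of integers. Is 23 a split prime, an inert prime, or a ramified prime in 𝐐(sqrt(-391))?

ramifies in O_K

d = -391 ≡ 1 (mod 4), so O_K = ℤ[(1+√-391)/2] and disc(K) = d = -391.
Ramification test: 23 | -391. The prime 23 ramifies in K.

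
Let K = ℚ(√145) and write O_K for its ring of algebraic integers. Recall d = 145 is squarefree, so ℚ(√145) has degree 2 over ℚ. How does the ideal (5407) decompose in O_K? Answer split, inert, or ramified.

Since 145 ≡ 1 mod 4, the ring of integers is ℤ[(1+√145)/2] with discriminant 145.
5407 ∤ 145, so 5407 is unramified.
Legendre symbol by Euler's criterion: (145/5407) ≡ 145^2703 ≡ 5406 (mod 5407), i.e. (145/5407) = -1.
Legendre symbol -1 ⇒ 5407 is inert.

remains prime (inert)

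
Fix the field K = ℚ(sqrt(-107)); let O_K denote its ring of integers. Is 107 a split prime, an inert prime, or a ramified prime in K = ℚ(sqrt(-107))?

-107 mod 4 = 1, hence disc K = -107 and O_K = ℤ[(1+√-107)/2].
107 divides disc(K) = -107, so 107 ramifies.

ramifies in O_K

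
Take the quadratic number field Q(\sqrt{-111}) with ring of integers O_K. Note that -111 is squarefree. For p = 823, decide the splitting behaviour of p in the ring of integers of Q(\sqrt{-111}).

d = -111 ≡ 1 (mod 4), so O_K = ℤ[(1+√-111)/2] and disc(K) = d = -111.
Since gcd(823, -111) = 1 the prime 823 does not ramify.
Legendre symbol by Euler's criterion: (-111/823) ≡ (-111)^411 ≡ 1 (mod 823), i.e. (-111/823) = 1.
(-111/823) = 1, so 823 splits.

splits completely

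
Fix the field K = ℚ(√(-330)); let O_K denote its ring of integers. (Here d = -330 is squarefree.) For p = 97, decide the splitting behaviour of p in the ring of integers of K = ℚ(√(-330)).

d = -330 ≡ 2 (mod 4), so O_K = ℤ[√-330] and disc(K) = 4d = -1320.
97 ∤ -1320, so 97 is unramified.
(-330/97) = 58^48 mod 97 = 96, giving Legendre symbol -1.
Legendre symbol -1 ⇒ 97 is inert.

inert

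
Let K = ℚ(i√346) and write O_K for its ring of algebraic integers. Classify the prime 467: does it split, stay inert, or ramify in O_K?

splits completely

Since -346 ≢ 1 mod 4, the ring of integers is ℤ[√-346] with discriminant 4·(-346) = -1384.
467 ∤ -1384, so 467 is unramified.
Euler's criterion: (-346)^233 mod 467 = 1. Thus (-346|467) = 1.
d is a quadratic residue mod p, hence 467 splits in O_K.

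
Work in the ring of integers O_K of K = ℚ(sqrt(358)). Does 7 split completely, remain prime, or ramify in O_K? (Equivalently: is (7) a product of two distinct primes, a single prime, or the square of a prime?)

Since 358 ≢ 1 mod 4, the ring of integers is ℤ[√358] with discriminant 4·358 = 1432.
disc(K) = 1432 is not divisible by 7; 7 is unramified.
Compute (358/7) via Euler: 1^((7-1)/2) mod 7 = 1, so (358/7) = 1.
d is a quadratic residue mod p, hence 7 splits in O_K.

p splits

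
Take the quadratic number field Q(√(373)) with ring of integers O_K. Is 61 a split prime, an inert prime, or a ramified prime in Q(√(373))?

373 mod 4 = 1, hence disc K = 373 and O_K = ℤ[(1+√373)/2].
61 ∤ 373, so 61 is unramified.
Euler's criterion: 373^30 mod 61 = 60. Thus (373|61) = -1.
(373/61) = -1, so 61 is inert.

p is inert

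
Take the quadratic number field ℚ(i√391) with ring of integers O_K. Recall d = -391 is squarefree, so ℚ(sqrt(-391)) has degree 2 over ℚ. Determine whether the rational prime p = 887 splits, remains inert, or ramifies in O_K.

p is inert

-391 mod 4 = 1, hence disc K = -391 and O_K = ℤ[(1+√-391)/2].
887 ∤ -391, so 887 is unramified.
Legendre symbol by Euler's criterion: (-391/887) ≡ (-391)^443 ≡ 886 (mod 887), i.e. (-391/887) = -1.
Legendre symbol -1 ⇒ 887 is inert.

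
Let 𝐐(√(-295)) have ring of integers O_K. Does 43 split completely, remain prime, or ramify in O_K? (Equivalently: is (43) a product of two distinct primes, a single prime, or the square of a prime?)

p splits

d = -295 ≡ 1 (mod 4), so O_K = ℤ[(1+√-295)/2] and disc(K) = d = -295.
43 ∤ -295, so 43 is unramified.
(-295/43) = 6^21 mod 43 = 1, giving Legendre symbol 1.
Legendre symbol 1 ⇒ 43 is split.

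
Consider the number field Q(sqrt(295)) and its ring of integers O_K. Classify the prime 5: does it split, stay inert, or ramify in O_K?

295 mod 4 = 3, hence disc K = 4·295 = 1180 and O_K = ℤ[√295].
disc(K) = 1180 = 5·236, so p = 5 is ramified.

ramified — (5) = 𝔭²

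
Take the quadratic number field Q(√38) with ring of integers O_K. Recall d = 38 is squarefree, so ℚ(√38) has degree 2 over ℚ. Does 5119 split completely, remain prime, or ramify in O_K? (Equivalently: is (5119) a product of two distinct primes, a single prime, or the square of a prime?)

Since 38 ≢ 1 mod 4, the ring of integers is ℤ[√38] with discriminant 4·38 = 152.
disc(K) = 152 is not divisible by 5119; 5119 is unramified.
Legendre symbol by Euler's criterion: (38/5119) ≡ 38^2559 ≡ 1 (mod 5119), i.e. (38/5119) = 1.
d is a quadratic residue mod p, hence 5119 splits in O_K.

p splits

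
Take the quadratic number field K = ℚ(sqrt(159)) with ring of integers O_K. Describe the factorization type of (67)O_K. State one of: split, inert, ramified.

split

d = 159 ≡ 3 (mod 4), so O_K = ℤ[√159] and disc(K) = 4d = 636.
67 ∤ 636, so 67 is unramified.
Legendre symbol by Euler's criterion: (159/67) ≡ 159^33 ≡ 1 (mod 67), i.e. (159/67) = 1.
(159/67) = 1, so 67 splits.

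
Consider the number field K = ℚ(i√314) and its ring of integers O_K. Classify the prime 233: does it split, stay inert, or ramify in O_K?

split

-314 mod 4 = 2, hence disc K = 4·(-314) = -1256 and O_K = ℤ[√-314].
233 ∤ -1256, so 233 is unramified.
Euler's criterion: (-314)^116 mod 233 = 1. Thus (-314|233) = 1.
Legendre symbol 1 ⇒ 233 is split.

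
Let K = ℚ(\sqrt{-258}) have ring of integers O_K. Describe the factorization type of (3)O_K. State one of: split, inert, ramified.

-258 mod 4 = 2, hence disc K = 4·(-258) = -1032 and O_K = ℤ[√-258].
disc(K) = -1032 = 3·(-344), so p = 3 is ramified.

ramified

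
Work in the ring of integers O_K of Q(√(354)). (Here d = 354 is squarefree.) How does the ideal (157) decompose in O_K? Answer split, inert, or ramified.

d = 354 ≡ 2 (mod 4), so O_K = ℤ[√354] and disc(K) = 4d = 1416.
157 ∤ 1416, so 157 is unramified.
Legendre symbol by Euler's criterion: (354/157) ≡ 354^78 ≡ 1 (mod 157), i.e. (354/157) = 1.
(354/157) = 1, so 157 splits.

split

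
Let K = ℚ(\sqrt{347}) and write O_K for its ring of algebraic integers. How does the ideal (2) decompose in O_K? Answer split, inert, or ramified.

Since 347 ≢ 1 mod 4, the ring of integers is ℤ[√347] with discriminant 4·347 = 1388.
disc(K) = 1388 = 2·694, so p = 2 is ramified.

ramified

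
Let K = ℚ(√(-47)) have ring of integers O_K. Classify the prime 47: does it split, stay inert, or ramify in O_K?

47 is ramified

-47 mod 4 = 1, hence disc K = -47 and O_K = ℤ[(1+√-47)/2].
disc(K) = -47 = 47·(-1), so p = 47 is ramified.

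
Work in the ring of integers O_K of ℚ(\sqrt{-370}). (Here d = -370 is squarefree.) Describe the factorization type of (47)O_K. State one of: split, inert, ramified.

split — (47) = 𝔭₁𝔭₂ with 𝔭₁ ≠ 𝔭₂

-370 mod 4 = 2, hence disc K = 4·(-370) = -1480 and O_K = ℤ[√-370].
disc(K) = -1480 is not divisible by 47; 47 is unramified.
Compute (-370/47) via Euler: 6^((47-1)/2) mod 47 = 1, so (-370/47) = 1.
d is a quadratic residue mod p, hence 47 splits in O_K.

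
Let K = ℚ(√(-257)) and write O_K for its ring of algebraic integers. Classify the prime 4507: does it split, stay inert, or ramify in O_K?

split

d = -257 ≡ 3 (mod 4), so O_K = ℤ[√-257] and disc(K) = 4d = -1028.
4507 ∤ -1028, so 4507 is unramified.
Euler's criterion: (-257)^2253 mod 4507 = 1. Thus (-257|4507) = 1.
d is a quadratic residue mod p, hence 4507 splits in O_K.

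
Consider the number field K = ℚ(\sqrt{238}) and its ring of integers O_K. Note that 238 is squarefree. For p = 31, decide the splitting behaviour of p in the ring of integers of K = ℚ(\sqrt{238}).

remains prime (inert)

Since 238 ≢ 1 mod 4, the ring of integers is ℤ[√238] with discriminant 4·238 = 952.
disc(K) = 952 is not divisible by 31; 31 is unramified.
Compute (238/31) via Euler: 21^((31-1)/2) mod 31 = 30, so (238/31) = -1.
Legendre symbol -1 ⇒ 31 is inert.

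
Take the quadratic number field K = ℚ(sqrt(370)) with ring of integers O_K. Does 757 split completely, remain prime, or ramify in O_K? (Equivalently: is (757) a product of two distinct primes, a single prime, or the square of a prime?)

757 remains inert

d = 370 ≡ 2 (mod 4), so O_K = ℤ[√370] and disc(K) = 4d = 1480.
disc(K) = 1480 is not divisible by 757; 757 is unramified.
Compute (370/757) via Euler: 370^((757-1)/2) mod 757 = 756, so (370/757) = -1.
(370/757) = -1, so 757 is inert.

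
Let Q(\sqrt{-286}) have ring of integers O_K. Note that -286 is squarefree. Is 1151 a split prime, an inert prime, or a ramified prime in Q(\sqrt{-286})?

p splits

d = -286 ≡ 2 (mod 4), so O_K = ℤ[√-286] and disc(K) = 4d = -1144.
Since gcd(1151, -1144) = 1 the prime 1151 does not ramify.
Euler's criterion: (-286)^575 mod 1151 = 1. Thus (-286|1151) = 1.
d is a quadratic residue mod p, hence 1151 splits in O_K.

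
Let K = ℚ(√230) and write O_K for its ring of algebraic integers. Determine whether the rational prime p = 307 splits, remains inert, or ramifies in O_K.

d = 230 ≡ 2 (mod 4), so O_K = ℤ[√230] and disc(K) = 4d = 920.
307 ∤ 920, so 307 is unramified.
Compute (230/307) via Euler: 230^((307-1)/2) mod 307 = 306, so (230/307) = -1.
d is a non-residue mod p, hence 307 remains inert in O_K.

remains prime (inert)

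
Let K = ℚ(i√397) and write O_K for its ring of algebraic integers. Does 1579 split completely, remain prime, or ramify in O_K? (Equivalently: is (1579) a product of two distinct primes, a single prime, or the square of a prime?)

Since -397 ≢ 1 mod 4, the ring of integers is ℤ[√-397] with discriminant 4·(-397) = -1588.
disc(K) = -1588 is not divisible by 1579; 1579 is unramified.
Euler's criterion: (-397)^789 mod 1579 = 1578. Thus (-397|1579) = -1.
d is a non-residue mod p, hence 1579 remains inert in O_K.

inert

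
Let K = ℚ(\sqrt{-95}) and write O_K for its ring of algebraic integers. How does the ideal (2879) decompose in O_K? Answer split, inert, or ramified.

d = -95 ≡ 1 (mod 4), so O_K = ℤ[(1+√-95)/2] and disc(K) = d = -95.
Since gcd(2879, -95) = 1 the prime 2879 does not ramify.
(-95/2879) = 2784^1439 mod 2879 = 2878, giving Legendre symbol -1.
d is a non-residue mod p, hence 2879 remains inert in O_K.

p is inert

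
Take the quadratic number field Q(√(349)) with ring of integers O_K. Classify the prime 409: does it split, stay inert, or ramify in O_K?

409 splits in O_K

d = 349 ≡ 1 (mod 4), so O_K = ℤ[(1+√349)/2] and disc(K) = d = 349.
Since gcd(409, 349) = 1 the prime 409 does not ramify.
Legendre symbol by Euler's criterion: (349/409) ≡ 349^204 ≡ 1 (mod 409), i.e. (349/409) = 1.
(349/409) = 1, so 409 splits.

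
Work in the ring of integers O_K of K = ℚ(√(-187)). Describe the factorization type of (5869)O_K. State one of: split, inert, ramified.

inert

Since -187 ≡ 1 mod 4, the ring of integers is ℤ[(1+√-187)/2] with discriminant -187.
disc(K) = -187 is not divisible by 5869; 5869 is unramified.
(-187/5869) = 5682^2934 mod 5869 = 5868, giving Legendre symbol -1.
Legendre symbol -1 ⇒ 5869 is inert.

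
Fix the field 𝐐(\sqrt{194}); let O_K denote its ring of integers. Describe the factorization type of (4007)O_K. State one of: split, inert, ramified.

194 mod 4 = 2, hence disc K = 4·194 = 776 and O_K = ℤ[√194].
disc(K) = 776 is not divisible by 4007; 4007 is unramified.
(194/4007) = 194^2003 mod 4007 = 4006, giving Legendre symbol -1.
d is a non-residue mod p, hence 4007 remains inert in O_K.

inert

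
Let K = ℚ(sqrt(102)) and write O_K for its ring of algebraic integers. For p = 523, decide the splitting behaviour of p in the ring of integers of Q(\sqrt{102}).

split — (523) = 𝔭₁𝔭₂ with 𝔭₁ ≠ 𝔭₂

Since 102 ≢ 1 mod 4, the ring of integers is ℤ[√102] with discriminant 4·102 = 408.
disc(K) = 408 is not divisible by 523; 523 is unramified.
(102/523) = 102^261 mod 523 = 1, giving Legendre symbol 1.
d is a quadratic residue mod p, hence 523 splits in O_K.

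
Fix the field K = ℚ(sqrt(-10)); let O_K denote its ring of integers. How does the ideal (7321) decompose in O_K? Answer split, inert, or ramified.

7321 splits in O_K

d = -10 ≡ 2 (mod 4), so O_K = ℤ[√-10] and disc(K) = 4d = -40.
7321 ∤ -40, so 7321 is unramified.
Euler's criterion: (-10)^3660 mod 7321 = 1. Thus (-10|7321) = 1.
(-10/7321) = 1, so 7321 splits.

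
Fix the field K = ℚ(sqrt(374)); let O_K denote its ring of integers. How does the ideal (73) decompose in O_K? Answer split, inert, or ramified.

splits completely

374 mod 4 = 2, hence disc K = 4·374 = 1496 and O_K = ℤ[√374].
Since gcd(73, 1496) = 1 the prime 73 does not ramify.
Compute (374/73) via Euler: 9^((73-1)/2) mod 73 = 1, so (374/73) = 1.
(374/73) = 1, so 73 splits.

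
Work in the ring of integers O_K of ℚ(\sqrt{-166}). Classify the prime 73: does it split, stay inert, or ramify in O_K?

Since -166 ≢ 1 mod 4, the ring of integers is ℤ[√-166] with discriminant 4·(-166) = -664.
73 ∤ -664, so 73 is unramified.
Compute (-166/73) via Euler: 53^((73-1)/2) mod 73 = 72, so (-166/73) = -1.
(-166/73) = -1, so 73 is inert.

p is inert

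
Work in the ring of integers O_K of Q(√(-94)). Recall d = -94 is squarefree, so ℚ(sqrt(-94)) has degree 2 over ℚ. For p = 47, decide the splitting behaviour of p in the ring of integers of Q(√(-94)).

Since -94 ≢ 1 mod 4, the ring of integers is ℤ[√-94] with discriminant 4·(-94) = -376.
disc(K) = -376 = 47·(-8), so p = 47 is ramified.

ramifies in O_K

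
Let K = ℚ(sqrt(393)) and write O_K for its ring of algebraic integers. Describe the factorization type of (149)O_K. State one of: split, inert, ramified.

split — (149) = 𝔭₁𝔭₂ with 𝔭₁ ≠ 𝔭₂

Since 393 ≡ 1 mod 4, the ring of integers is ℤ[(1+√393)/2] with discriminant 393.
Since gcd(149, 393) = 1 the prime 149 does not ramify.
Euler's criterion: 393^74 mod 149 = 1. Thus (393|149) = 1.
d is a quadratic residue mod p, hence 149 splits in O_K.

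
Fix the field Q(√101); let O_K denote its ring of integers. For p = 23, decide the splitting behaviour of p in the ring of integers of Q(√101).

Since 101 ≡ 1 mod 4, the ring of integers is ℤ[(1+√101)/2] with discriminant 101.
23 ∤ 101, so 23 is unramified.
Compute (101/23) via Euler: 9^((23-1)/2) mod 23 = 1, so (101/23) = 1.
(101/23) = 1, so 23 splits.

split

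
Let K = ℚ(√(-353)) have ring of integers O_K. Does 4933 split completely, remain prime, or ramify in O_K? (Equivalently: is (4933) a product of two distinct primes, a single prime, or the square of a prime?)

p splits

Since -353 ≢ 1 mod 4, the ring of integers is ℤ[√-353] with discriminant 4·(-353) = -1412.
4933 ∤ -1412, so 4933 is unramified.
(-353/4933) = 4580^2466 mod 4933 = 1, giving Legendre symbol 1.
(-353/4933) = 1, so 4933 splits.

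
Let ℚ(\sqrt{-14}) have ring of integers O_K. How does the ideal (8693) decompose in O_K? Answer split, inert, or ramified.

split — (8693) = 𝔭₁𝔭₂ with 𝔭₁ ≠ 𝔭₂

-14 mod 4 = 2, hence disc K = 4·(-14) = -56 and O_K = ℤ[√-14].
Since gcd(8693, -56) = 1 the prime 8693 does not ramify.
(-14/8693) = 8679^4346 mod 8693 = 1, giving Legendre symbol 1.
d is a quadratic residue mod p, hence 8693 splits in O_K.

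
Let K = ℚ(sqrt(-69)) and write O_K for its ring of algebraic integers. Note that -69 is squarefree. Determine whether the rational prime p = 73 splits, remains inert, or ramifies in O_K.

d = -69 ≡ 3 (mod 4), so O_K = ℤ[√-69] and disc(K) = 4d = -276.
73 ∤ -276, so 73 is unramified.
(-69/73) = 4^36 mod 73 = 1, giving Legendre symbol 1.
d is a quadratic residue mod p, hence 73 splits in O_K.

p splits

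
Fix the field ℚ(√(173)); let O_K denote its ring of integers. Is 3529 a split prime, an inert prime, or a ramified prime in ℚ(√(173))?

d = 173 ≡ 1 (mod 4), so O_K = ℤ[(1+√173)/2] and disc(K) = d = 173.
3529 ∤ 173, so 3529 is unramified.
Legendre symbol by Euler's criterion: (173/3529) ≡ 173^1764 ≡ 3528 (mod 3529), i.e. (173/3529) = -1.
Legendre symbol -1 ⇒ 3529 is inert.

p is inert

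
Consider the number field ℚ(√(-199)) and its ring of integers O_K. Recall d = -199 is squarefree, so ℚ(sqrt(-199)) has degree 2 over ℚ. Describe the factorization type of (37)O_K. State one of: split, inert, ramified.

remains prime (inert)

-199 mod 4 = 1, hence disc K = -199 and O_K = ℤ[(1+√-199)/2].
37 ∤ -199, so 37 is unramified.
Euler's criterion: (-199)^18 mod 37 = 36. Thus (-199|37) = -1.
(-199/37) = -1, so 37 is inert.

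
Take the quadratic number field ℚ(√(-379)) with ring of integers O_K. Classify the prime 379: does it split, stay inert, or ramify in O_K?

379 is ramified

-379 mod 4 = 1, hence disc K = -379 and O_K = ℤ[(1+√-379)/2].
disc(K) = -379 = 379·(-1), so p = 379 is ramified.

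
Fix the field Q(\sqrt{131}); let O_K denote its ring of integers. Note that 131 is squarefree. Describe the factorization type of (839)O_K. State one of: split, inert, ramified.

Since 131 ≢ 1 mod 4, the ring of integers is ℤ[√131] with discriminant 4·131 = 524.
disc(K) = 524 is not divisible by 839; 839 is unramified.
Compute (131/839) via Euler: 131^((839-1)/2) mod 839 = 838, so (131/839) = -1.
d is a non-residue mod p, hence 839 remains inert in O_K.

839 remains inert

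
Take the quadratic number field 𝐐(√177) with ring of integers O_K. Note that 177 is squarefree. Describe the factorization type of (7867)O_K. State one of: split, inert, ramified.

d = 177 ≡ 1 (mod 4), so O_K = ℤ[(1+√177)/2] and disc(K) = d = 177.
disc(K) = 177 is not divisible by 7867; 7867 is unramified.
Euler's criterion: 177^3933 mod 7867 = 1. Thus (177|7867) = 1.
(177/7867) = 1, so 7867 splits.

7867 splits in O_K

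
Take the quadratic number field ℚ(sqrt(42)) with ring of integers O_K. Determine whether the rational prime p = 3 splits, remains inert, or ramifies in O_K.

ramified — (3) = 𝔭²

42 mod 4 = 2, hence disc K = 4·42 = 168 and O_K = ℤ[√42].
disc(K) = 168 = 3·56, so p = 3 is ramified.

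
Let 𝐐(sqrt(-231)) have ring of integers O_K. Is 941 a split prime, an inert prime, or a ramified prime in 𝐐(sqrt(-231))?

941 remains inert

d = -231 ≡ 1 (mod 4), so O_K = ℤ[(1+√-231)/2] and disc(K) = d = -231.
941 ∤ -231, so 941 is unramified.
(-231/941) = 710^470 mod 941 = 940, giving Legendre symbol -1.
d is a non-residue mod p, hence 941 remains inert in O_K.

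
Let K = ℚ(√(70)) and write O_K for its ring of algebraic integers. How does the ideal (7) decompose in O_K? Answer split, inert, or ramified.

Since 70 ≢ 1 mod 4, the ring of integers is ℤ[√70] with discriminant 4·70 = 280.
7 divides disc(K) = 280, so 7 ramifies.

7 is ramified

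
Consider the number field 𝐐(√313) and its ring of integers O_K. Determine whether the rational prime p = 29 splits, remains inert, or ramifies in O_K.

Since 313 ≡ 1 mod 4, the ring of integers is ℤ[(1+√313)/2] with discriminant 313.
Since gcd(29, 313) = 1 the prime 29 does not ramify.
Euler's criterion: 313^14 mod 29 = 1. Thus (313|29) = 1.
d is a quadratic residue mod p, hence 29 splits in O_K.

splits completely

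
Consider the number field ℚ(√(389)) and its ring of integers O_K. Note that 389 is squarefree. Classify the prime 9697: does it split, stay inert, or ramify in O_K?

Since 389 ≡ 1 mod 4, the ring of integers is ℤ[(1+√389)/2] with discriminant 389.
disc(K) = 389 is not divisible by 9697; 9697 is unramified.
Euler's criterion: 389^4848 mod 9697 = 1. Thus (389|9697) = 1.
Legendre symbol 1 ⇒ 9697 is split.

split — (9697) = 𝔭₁𝔭₂ with 𝔭₁ ≠ 𝔭₂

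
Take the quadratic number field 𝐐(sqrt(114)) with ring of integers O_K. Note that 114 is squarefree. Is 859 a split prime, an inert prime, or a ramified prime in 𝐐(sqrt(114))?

d = 114 ≡ 2 (mod 4), so O_K = ℤ[√114] and disc(K) = 4d = 456.
Since gcd(859, 456) = 1 the prime 859 does not ramify.
Legendre symbol by Euler's criterion: (114/859) ≡ 114^429 ≡ 858 (mod 859), i.e. (114/859) = -1.
Legendre symbol -1 ⇒ 859 is inert.

859 remains inert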